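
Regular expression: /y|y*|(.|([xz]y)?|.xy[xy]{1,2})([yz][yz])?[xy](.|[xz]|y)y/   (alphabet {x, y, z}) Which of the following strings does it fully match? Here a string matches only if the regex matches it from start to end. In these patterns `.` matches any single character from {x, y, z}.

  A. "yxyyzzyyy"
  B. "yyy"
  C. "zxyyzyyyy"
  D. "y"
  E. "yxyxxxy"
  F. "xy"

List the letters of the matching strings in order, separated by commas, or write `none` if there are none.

A → match
B → match
C → match
D → match
E → match
F → no match

A, B, C, D, E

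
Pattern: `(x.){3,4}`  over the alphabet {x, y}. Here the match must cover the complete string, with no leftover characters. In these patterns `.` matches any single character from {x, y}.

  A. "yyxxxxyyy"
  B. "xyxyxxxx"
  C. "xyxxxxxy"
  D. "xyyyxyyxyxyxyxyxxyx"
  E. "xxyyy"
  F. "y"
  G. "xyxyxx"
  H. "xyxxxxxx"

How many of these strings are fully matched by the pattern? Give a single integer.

A → no match — must start with "x"
B → match
C → match
D → no match
E → no match
F → no match — must start with "x"
G → match
H → match
Total matched: 4

4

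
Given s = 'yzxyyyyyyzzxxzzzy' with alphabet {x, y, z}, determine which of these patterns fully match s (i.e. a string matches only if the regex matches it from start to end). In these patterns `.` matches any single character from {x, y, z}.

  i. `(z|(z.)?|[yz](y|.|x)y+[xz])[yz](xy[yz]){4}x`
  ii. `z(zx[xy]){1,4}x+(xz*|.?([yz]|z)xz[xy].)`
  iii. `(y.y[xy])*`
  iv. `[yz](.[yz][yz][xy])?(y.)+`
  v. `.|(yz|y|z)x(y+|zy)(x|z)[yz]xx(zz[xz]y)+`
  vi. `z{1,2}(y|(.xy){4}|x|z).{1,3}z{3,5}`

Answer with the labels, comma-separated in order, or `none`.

v

i → no match — must end with 'x'
ii → no match — must start with 'zzx'
iii → no match
iv → no match
v → match
vi → no match — must start with 'z'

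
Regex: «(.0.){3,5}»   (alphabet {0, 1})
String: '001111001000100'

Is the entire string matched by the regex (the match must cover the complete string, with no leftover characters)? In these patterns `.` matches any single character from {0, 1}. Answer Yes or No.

No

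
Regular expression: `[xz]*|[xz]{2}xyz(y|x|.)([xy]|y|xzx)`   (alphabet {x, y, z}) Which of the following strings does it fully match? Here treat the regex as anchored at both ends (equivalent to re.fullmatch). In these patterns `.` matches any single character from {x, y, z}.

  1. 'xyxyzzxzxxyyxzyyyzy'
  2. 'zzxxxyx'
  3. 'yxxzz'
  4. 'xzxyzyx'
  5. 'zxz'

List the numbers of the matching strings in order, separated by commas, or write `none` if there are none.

4, 5

1 → no match
2. 'zzxxxyx' → no match
3. 'yxxzz' → no match
4. 'xzxyzyx' → match
5. 'zxz' → match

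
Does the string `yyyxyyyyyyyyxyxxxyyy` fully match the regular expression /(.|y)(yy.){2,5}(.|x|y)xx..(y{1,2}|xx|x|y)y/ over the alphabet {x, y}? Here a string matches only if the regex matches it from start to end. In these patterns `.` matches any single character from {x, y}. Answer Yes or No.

Yes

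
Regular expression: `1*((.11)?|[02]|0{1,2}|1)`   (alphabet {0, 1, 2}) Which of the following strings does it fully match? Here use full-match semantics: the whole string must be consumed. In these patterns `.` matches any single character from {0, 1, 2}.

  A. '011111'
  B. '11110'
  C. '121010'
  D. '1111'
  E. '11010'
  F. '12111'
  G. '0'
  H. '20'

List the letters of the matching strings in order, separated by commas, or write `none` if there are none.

A → no match
B → match
C → no match
D → match
E → no match
F → no match
G → match
H → no match

B, D, G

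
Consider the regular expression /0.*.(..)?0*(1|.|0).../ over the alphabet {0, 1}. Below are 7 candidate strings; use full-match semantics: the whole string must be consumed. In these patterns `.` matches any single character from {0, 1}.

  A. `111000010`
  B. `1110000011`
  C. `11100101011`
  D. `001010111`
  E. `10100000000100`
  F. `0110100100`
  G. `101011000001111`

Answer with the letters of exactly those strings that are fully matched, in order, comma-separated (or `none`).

A → no match — must start with `0`
B → no match — must start with `0`
C → no match — must start with `0`
D → match
E → no match — must start with `0`
F → match
G → no match — must start with `0`

D, F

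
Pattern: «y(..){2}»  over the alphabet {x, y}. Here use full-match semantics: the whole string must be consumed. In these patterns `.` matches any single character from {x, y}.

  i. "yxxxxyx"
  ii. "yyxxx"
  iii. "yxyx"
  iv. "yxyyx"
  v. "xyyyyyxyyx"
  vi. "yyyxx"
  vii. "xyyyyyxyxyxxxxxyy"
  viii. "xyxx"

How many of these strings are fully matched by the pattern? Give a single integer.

i → no match
ii → match
iii → no match
iv → match
v → no match — must start with "y"
vi → match
vii → no match — must start with "y"
viii → no match — must start with "y"
Total matched: 3

3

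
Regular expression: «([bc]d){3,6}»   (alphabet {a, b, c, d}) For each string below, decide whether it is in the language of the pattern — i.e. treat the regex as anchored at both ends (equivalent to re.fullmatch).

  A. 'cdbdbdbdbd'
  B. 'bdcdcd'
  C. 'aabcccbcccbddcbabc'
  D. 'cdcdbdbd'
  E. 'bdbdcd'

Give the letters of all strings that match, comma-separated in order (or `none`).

A → match
B → match
C → no match — must end with 'd'
D → match
E → match

A, B, D, E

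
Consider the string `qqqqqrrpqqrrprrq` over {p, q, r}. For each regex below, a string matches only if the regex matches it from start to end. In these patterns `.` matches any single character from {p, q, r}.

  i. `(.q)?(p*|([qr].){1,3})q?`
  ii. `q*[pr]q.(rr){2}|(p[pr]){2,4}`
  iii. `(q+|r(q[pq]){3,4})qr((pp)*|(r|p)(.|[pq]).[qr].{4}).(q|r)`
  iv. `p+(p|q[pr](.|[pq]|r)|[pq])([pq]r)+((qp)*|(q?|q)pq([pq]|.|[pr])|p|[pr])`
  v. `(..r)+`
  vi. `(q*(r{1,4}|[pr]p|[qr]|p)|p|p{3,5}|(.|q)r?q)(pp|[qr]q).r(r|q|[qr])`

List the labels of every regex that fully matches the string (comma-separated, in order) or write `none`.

iii

i → no match
ii → no match
iii → match
iv → no match — must start with `p`
v → no match — must end with `r`
vi → no match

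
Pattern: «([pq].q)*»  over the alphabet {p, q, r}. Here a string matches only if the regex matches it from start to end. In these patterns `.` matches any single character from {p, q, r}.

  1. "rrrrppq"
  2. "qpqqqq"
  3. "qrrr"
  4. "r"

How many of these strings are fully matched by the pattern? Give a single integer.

1

1 → no match
2 → match
3 → no match
4 → no match
Total matched: 1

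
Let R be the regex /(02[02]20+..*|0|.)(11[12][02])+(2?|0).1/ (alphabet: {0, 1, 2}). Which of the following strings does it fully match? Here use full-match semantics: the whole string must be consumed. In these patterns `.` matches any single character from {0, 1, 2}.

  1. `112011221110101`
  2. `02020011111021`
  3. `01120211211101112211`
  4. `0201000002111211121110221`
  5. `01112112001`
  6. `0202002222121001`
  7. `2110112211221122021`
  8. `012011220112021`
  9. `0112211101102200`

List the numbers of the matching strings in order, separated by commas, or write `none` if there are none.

2, 5

1 → no match
2 → match
3 → no match
4 → no match
5 → match
6 → no match
7 → no match
8 → no match
9 → no match — must end with `1`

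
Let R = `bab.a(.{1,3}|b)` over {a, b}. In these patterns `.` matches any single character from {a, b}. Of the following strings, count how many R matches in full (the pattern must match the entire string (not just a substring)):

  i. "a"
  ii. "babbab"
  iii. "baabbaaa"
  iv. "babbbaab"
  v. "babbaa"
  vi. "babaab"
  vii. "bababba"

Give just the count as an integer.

i → no match — must start with "bab"
ii → match
iii → no match — must start with "bab"
iv → no match
v → match
vi → match
vii → no match
Total matched: 3

3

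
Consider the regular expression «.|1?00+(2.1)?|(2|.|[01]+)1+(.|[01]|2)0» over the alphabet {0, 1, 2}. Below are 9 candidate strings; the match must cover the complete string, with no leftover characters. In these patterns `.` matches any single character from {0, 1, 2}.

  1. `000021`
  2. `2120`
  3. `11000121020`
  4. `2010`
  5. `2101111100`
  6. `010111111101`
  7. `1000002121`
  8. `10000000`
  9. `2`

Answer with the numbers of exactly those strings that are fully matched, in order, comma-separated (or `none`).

2, 8, 9

1 → no match
2 → match
3 → no match
4 → no match
5 → no match
6 → no match
7 → no match
8 → match
9 → match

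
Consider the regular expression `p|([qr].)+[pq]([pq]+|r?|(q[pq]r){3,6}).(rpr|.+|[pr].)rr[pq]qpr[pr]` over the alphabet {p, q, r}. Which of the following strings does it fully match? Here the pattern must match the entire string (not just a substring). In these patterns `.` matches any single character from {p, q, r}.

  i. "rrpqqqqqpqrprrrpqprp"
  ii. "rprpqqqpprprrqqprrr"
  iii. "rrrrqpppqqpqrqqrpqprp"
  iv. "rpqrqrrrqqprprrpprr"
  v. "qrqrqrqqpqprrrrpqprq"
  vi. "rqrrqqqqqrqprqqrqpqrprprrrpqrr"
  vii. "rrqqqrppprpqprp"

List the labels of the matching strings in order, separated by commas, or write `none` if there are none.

i → match
ii → no match
iii → no match
iv → no match
v → no match
vi → no match
vii → no match

i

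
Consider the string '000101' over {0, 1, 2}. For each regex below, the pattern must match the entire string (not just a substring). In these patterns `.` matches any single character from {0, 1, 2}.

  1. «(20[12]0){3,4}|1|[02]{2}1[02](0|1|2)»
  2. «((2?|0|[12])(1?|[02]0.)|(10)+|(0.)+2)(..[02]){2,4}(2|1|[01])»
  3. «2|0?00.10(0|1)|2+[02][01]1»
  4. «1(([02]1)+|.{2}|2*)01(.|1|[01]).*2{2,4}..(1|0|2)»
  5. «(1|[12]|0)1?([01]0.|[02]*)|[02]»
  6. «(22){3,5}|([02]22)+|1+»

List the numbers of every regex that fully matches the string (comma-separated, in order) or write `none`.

1 → no match
2 → no match
3 → match
4 → no match — must start with '1'
5 → no match
6 → no match

3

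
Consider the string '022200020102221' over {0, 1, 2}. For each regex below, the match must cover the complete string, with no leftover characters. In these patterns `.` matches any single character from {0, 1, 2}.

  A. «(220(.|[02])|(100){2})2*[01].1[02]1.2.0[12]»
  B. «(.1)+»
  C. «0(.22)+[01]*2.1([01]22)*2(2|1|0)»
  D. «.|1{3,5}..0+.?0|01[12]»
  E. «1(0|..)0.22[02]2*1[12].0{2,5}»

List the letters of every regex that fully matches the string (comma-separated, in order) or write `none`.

A → no match
B → no match
C → match
D → no match
E → no match — must start with '1'

C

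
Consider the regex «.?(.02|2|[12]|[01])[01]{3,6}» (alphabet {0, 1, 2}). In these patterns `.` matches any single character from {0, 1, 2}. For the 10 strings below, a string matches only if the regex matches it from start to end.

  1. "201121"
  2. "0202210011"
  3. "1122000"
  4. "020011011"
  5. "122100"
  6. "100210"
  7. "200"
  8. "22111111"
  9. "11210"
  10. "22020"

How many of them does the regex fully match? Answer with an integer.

1

1 → no match
2 → no match
3 → no match
4 → no match
5 → no match
6 → no match
7 → no match
8 → match
9 → no match
10 → no match
Total matched: 1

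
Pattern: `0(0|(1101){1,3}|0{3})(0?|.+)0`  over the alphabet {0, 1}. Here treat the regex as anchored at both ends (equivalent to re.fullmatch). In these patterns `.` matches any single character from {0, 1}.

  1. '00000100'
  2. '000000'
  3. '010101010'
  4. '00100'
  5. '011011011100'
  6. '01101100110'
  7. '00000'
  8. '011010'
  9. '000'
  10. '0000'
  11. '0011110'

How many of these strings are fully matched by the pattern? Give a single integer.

1 → match
2 → match
3 → no match
4 → match
5 → match
6 → match
7 → match
8 → match
9 → match
10 → match
11 → match
Total matched: 10

10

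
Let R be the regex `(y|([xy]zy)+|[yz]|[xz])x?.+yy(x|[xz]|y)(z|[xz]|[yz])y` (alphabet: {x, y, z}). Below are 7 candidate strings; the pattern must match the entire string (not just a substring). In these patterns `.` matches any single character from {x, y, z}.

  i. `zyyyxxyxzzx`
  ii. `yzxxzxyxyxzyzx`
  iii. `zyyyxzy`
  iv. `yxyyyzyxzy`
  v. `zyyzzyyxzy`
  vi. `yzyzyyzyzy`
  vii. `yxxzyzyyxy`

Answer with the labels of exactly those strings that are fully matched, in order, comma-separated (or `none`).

i → no match — must end with `y`
ii → no match — must end with `y`
iii → match
iv → no match
v → match
vi → no match
vii → no match

iii, v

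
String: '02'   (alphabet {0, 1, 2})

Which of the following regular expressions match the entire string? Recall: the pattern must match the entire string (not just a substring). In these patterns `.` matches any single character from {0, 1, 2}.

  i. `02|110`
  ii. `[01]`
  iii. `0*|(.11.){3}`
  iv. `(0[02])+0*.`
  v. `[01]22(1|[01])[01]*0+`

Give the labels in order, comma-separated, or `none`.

i

i → match
ii → no match
iii → no match
iv → no match
v → no match — must end with '0'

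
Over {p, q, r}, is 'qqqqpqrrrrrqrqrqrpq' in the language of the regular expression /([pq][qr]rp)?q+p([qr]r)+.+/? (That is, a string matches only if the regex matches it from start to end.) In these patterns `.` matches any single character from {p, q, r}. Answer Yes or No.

Yes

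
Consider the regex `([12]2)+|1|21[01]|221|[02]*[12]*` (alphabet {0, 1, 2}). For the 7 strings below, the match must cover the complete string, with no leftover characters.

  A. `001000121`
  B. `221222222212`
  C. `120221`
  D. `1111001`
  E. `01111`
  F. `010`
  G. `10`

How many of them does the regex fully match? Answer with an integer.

2

A → no match
B → match
C → no match
D → no match
E → match
F → no match
G → no match
Total matched: 2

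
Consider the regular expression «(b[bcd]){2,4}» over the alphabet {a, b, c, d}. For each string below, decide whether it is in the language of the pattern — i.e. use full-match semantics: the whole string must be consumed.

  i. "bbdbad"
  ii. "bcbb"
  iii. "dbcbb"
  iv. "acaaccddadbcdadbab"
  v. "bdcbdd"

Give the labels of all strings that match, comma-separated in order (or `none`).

ii

i. "bbdbad" → no match
ii. "bcbb" → match
iii. "dbcbb" → no match — must start with "b"
iv → no match — must start with "b"
v. "bdcbdd" → no match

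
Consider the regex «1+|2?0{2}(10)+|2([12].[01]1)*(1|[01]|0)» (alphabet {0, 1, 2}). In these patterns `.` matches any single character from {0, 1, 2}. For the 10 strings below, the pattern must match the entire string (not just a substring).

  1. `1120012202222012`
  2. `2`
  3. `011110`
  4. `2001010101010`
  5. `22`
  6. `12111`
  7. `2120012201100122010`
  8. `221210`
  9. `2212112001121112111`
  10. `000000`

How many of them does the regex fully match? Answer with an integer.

1 → no match
2 → no match
3 → no match
4 → match
5 → no match
6 → no match
7 → no match
8 → no match
9 → no match
10 → no match
Total matched: 1

1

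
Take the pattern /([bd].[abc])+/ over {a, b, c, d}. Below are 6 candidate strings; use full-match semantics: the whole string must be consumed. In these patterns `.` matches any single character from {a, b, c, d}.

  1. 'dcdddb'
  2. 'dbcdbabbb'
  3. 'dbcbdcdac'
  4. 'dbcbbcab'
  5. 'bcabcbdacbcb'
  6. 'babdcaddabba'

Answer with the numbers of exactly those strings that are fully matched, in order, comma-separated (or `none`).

1 → no match
2 → match
3 → match
4 → no match
5 → match
6 → match

2, 3, 5, 6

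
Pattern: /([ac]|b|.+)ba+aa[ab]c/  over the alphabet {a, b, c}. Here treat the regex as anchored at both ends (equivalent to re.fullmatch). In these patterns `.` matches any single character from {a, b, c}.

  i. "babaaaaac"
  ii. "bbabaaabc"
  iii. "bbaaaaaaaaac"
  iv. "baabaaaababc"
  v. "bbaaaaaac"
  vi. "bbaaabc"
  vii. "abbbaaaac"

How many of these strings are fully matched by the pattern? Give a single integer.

i → match
ii → match
iii → match
iv → no match
v → match
vi → match
vii → match
Total matched: 6

6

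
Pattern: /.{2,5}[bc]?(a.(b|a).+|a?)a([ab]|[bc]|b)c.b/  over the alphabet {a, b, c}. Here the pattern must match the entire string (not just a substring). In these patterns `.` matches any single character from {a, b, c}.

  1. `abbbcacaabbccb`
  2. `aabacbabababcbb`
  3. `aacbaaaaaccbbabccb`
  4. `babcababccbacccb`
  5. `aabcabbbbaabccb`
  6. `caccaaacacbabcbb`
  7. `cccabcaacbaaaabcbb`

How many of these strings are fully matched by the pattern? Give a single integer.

1 → no match
2 → match
3 → match
4 → match
5 → match
6 → match
7 → no match
Total matched: 5

5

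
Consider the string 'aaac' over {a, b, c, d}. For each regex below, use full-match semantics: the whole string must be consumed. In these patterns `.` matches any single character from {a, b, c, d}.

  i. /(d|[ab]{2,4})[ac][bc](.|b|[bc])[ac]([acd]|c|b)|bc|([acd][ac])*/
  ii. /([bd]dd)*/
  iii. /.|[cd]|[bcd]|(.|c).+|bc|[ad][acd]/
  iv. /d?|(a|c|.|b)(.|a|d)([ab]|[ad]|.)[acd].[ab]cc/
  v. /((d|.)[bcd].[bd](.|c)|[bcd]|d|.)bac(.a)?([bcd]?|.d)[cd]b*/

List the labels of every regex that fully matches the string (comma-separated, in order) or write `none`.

i → match
ii → no match
iii → match
iv → no match
v → no match

i, iii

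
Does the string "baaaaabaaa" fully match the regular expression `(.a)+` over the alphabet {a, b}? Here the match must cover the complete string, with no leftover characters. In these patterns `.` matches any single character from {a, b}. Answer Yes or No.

Yes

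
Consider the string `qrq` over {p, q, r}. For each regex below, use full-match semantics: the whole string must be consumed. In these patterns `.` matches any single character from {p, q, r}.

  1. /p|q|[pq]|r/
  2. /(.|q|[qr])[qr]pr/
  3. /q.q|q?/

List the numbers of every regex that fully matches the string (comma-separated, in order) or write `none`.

3

1 → no match
2 → no match — must end with `pr`
3 → match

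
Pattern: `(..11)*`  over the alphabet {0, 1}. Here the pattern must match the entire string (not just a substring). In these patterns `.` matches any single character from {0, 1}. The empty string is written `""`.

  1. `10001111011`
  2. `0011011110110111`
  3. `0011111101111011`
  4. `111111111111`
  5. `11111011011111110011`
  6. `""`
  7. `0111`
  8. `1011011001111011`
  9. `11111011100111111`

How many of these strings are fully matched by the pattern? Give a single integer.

6

1 → no match
2 → match
3 → match
4 → match
5 → match
6 → match
7 → match
8 → no match
9 → no match
Total matched: 6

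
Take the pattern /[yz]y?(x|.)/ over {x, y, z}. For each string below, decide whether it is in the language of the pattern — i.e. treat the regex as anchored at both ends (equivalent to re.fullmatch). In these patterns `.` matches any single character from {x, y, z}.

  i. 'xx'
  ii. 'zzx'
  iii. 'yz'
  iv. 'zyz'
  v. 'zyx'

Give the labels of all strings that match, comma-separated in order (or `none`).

iii, iv, v

i → no match
ii → no match
iii → match
iv → match
v → match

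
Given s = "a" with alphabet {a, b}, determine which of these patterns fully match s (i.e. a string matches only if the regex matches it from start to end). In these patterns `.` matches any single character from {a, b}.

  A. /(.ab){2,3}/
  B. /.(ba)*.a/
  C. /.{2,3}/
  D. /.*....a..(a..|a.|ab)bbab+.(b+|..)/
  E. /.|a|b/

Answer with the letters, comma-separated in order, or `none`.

E

A → no match — must end with "ab"
B → no match
C → no match
D → no match
E → match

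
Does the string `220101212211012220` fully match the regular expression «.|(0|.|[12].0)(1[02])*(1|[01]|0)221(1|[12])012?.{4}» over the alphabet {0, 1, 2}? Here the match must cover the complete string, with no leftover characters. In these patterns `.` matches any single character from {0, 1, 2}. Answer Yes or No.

Yes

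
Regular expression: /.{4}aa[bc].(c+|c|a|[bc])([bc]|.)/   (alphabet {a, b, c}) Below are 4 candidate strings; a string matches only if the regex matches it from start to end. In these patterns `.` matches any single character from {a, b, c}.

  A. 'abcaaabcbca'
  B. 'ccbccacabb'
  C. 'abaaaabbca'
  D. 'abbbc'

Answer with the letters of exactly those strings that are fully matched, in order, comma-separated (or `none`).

C

A → no match
B → no match
C → match
D → no match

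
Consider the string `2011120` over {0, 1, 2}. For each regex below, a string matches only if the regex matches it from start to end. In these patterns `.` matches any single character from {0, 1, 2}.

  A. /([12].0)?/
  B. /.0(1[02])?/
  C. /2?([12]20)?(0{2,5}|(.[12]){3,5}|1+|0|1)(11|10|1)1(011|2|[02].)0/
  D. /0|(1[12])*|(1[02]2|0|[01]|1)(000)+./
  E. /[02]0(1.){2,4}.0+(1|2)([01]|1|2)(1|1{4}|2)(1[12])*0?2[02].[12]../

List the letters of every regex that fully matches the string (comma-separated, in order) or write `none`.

C

A → no match
B → no match
C → match
D → no match
E → no match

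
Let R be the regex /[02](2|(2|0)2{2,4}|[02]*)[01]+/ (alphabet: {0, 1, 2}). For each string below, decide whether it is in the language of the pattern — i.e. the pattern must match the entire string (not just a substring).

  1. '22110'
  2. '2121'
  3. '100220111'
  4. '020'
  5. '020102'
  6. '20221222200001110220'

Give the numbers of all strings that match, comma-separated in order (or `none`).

1 → match
2 → no match
3 → no match
4 → match
5 → no match
6 → no match

1, 4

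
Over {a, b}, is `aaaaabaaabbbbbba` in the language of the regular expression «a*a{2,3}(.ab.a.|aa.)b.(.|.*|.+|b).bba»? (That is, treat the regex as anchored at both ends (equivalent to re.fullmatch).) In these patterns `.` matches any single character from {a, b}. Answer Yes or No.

Yes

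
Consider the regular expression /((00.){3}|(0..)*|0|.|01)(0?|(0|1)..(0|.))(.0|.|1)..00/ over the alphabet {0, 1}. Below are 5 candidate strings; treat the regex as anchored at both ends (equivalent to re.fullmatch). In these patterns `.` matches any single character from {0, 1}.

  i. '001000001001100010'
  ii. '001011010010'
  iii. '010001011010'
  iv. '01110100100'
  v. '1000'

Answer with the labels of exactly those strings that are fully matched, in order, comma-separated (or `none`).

iv

i → no match — must end with '00'
ii → no match — must end with '00'
iii → no match — must end with '00'
iv → match
v → no match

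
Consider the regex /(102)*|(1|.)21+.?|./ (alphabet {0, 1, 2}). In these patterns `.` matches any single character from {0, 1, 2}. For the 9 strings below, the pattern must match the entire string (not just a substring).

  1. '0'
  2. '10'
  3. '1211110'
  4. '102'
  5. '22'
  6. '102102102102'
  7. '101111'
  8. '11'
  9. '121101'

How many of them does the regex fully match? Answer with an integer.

1 → match
2 → no match
3 → match
4 → match
5 → no match
6 → match
7 → no match
8 → no match
9 → no match
Total matched: 4

4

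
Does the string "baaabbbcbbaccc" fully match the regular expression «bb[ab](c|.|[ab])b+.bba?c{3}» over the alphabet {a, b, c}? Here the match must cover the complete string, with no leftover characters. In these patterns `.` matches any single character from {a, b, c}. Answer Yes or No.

No

Every match must start with "bb", but "baaabbbcbbaccc" does not.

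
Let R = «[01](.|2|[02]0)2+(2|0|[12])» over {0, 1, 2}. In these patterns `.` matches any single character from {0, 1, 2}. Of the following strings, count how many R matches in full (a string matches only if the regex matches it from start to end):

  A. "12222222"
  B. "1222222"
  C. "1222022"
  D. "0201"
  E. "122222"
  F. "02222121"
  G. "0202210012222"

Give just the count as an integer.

3

A → match
B → match
C → no match
D → no match
E → match
F → no match
G → no match
Total matched: 3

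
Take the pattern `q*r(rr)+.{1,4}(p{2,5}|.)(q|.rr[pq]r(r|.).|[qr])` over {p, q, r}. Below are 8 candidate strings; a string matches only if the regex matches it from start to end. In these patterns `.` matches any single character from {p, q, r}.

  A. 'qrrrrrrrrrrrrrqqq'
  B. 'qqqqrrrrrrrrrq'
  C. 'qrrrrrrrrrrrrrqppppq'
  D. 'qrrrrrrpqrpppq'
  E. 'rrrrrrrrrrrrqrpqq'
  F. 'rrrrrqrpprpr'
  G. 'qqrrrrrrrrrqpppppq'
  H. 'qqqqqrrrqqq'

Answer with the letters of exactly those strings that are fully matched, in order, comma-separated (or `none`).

A, B, C, D, E, G, H

A → match
B → match
C → match
D → match
E → match
F → no match
G → match
H → match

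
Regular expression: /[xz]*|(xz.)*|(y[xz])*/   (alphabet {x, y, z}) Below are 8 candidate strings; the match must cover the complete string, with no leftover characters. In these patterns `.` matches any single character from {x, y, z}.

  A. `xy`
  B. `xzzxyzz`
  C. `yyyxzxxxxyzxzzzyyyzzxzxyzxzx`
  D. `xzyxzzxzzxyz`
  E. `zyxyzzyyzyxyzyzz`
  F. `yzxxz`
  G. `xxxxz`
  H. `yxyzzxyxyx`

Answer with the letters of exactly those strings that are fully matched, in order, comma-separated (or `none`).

A → no match
B → no match
C → no match
D → no match
E → no match
F → no match
G → match
H → no match

G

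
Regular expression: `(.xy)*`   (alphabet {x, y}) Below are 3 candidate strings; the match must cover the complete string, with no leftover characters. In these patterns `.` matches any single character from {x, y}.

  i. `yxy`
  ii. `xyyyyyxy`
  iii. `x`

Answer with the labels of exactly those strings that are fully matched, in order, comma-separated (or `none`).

i → match
ii → no match
iii → no match

i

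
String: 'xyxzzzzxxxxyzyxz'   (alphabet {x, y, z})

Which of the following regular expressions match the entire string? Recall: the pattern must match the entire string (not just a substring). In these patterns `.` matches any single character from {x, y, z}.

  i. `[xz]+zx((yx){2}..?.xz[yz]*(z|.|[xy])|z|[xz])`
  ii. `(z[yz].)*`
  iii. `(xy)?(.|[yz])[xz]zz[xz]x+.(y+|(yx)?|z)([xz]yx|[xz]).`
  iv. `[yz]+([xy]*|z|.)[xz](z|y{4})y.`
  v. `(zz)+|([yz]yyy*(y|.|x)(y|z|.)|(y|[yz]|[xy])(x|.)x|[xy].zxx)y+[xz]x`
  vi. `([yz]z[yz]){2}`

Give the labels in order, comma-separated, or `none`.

iii

i → no match
ii → no match
iii → match
iv → no match
v → no match
vi → no match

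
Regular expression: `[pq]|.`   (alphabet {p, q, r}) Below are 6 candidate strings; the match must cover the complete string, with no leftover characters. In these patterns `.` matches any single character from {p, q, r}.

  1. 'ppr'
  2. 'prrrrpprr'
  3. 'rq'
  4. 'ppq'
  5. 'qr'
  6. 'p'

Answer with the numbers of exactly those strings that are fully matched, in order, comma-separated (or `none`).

1 → no match
2 → no match
3 → no match
4 → no match
5 → no match
6 → match

6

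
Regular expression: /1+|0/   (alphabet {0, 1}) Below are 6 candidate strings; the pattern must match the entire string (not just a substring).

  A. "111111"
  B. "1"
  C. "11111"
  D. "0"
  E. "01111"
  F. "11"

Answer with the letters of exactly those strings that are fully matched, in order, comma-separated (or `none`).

A. "111111" → match
B. "1" → match
C. "11111" → match
D. "0" → match
E. "01111" → no match
F. "11" → match

A, B, C, D, F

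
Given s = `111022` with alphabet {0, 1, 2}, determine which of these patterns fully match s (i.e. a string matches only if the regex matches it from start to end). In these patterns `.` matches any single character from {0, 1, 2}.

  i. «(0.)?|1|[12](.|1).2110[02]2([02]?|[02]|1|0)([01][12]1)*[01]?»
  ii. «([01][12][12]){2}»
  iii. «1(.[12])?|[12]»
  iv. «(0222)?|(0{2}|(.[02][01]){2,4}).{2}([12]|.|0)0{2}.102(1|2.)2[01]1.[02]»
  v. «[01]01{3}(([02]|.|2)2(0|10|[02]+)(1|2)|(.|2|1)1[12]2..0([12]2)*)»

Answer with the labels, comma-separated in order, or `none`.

ii

i → no match
ii → match
iii → no match
iv → no match
v → no match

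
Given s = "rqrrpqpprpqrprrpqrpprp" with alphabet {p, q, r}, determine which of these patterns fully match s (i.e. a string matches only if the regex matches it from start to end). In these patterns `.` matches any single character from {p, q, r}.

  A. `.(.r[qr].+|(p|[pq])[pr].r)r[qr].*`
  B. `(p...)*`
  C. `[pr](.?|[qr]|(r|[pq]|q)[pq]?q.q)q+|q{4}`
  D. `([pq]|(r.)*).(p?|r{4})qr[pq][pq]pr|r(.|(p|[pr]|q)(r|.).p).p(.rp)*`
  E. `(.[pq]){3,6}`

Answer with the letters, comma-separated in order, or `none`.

A → match
B → no match
C → no match — must end with "q"
D → match
E → no match

A, D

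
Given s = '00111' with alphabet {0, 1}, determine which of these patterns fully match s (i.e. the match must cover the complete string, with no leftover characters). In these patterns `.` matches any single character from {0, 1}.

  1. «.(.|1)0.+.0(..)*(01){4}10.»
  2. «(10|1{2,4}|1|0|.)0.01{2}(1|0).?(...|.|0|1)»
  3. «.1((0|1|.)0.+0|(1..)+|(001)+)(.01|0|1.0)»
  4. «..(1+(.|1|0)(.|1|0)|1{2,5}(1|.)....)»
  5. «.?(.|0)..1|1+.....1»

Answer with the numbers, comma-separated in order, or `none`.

1 → no match
2 → no match
3 → no match
4 → match
5 → match

4, 5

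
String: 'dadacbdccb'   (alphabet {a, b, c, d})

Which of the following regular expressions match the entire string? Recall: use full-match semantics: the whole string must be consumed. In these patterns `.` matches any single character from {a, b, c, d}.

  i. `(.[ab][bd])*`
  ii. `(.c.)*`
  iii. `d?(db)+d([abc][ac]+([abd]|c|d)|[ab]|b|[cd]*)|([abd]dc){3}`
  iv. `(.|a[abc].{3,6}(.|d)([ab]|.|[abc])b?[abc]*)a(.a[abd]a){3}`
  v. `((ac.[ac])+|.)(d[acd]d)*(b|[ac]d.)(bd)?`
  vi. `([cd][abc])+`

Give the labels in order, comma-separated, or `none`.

vi

i → no match
ii → no match
iii → no match
iv → no match — must end with 'a'
v → no match
vi → match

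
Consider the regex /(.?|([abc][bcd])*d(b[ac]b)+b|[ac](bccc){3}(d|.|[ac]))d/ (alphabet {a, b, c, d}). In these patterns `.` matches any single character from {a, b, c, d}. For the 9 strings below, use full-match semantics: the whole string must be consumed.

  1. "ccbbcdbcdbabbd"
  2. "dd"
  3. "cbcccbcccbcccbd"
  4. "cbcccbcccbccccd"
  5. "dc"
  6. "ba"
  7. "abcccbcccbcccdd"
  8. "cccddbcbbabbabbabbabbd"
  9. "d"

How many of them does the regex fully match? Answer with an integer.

1 → match
2. "dd" → match
3 → match
4 → match
5. "dc" → no match — must end with "d"
6. "ba" → no match — must end with "d"
7 → match
8 → match
9. "d" → match
Total matched: 7

7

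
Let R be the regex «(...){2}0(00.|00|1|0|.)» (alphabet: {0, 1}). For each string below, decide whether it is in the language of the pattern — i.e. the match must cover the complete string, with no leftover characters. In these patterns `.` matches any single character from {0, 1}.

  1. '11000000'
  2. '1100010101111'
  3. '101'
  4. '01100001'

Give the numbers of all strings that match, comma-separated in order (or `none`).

1, 4

1 → match
2 → no match
3 → no match
4 → match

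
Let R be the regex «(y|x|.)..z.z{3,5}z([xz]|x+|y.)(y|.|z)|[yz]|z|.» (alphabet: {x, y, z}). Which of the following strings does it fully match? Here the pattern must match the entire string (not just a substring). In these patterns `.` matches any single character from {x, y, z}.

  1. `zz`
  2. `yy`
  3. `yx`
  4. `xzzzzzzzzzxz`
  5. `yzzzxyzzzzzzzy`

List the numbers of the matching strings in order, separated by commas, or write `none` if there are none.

1 → no match
2 → no match
3 → no match
4 → match
5 → no match

4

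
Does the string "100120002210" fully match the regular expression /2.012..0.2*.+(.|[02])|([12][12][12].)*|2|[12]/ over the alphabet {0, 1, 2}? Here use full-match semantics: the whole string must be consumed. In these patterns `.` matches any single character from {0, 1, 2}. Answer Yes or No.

No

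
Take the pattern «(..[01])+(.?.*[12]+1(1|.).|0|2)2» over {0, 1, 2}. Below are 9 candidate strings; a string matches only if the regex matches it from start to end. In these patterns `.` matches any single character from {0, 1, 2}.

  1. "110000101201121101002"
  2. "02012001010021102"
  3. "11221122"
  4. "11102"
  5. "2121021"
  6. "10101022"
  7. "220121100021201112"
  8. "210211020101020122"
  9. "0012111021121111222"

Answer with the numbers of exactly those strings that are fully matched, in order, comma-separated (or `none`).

1 → no match
2 → match
3. "11221122" → no match
4. "11102" → match
5. "2121021" → no match — must end with "2"
6. "10101022" → match
7 → no match
8 → no match
9 → match

2, 4, 6, 9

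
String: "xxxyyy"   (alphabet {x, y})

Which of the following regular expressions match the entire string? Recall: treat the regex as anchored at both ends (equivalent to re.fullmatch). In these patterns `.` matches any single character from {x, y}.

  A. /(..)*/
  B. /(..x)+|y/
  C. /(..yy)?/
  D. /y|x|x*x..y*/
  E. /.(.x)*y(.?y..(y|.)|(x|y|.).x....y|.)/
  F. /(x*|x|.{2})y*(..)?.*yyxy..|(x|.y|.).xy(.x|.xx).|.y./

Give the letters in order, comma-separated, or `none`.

A, D

A → match
B → no match
C → no match
D → match
E → no match
F → no match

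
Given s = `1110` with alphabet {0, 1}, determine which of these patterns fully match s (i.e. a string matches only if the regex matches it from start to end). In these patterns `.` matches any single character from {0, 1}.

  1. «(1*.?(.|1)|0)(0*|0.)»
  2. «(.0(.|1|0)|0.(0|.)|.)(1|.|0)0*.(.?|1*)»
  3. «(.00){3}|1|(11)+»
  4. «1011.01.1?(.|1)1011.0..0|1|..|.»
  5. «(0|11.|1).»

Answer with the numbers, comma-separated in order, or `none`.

1, 2, 5

1 → match
2 → match
3 → no match
4 → no match
5 → match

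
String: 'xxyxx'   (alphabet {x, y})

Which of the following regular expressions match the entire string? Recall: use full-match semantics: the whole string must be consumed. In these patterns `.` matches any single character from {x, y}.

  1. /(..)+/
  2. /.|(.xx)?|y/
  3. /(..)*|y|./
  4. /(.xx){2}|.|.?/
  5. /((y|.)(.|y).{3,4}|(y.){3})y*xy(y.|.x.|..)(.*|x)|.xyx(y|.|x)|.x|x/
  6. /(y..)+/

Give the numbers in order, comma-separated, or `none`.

1 → no match
2 → no match
3 → no match
4 → no match
5 → match
6 → no match — must start with 'y'

5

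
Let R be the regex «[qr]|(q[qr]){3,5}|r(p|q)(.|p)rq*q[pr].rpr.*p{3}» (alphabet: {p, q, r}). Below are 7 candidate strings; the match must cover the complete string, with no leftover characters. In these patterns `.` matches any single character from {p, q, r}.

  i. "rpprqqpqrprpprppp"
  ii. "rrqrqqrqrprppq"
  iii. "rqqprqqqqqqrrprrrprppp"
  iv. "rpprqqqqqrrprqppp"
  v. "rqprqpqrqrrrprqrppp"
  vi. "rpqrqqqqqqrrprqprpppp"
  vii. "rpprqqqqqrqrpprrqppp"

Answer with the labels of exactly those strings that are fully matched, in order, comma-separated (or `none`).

i

i → match
ii → no match
iii → no match
iv → no match
v → no match
vi → no match
vii → no match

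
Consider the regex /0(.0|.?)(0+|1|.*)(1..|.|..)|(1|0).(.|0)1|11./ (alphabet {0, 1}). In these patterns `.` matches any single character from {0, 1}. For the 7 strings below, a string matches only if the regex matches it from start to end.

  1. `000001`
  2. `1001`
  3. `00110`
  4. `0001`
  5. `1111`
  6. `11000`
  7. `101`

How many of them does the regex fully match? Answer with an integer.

1 → match
2 → match
3 → match
4 → match
5 → match
6 → no match
7 → no match
Total matched: 5

5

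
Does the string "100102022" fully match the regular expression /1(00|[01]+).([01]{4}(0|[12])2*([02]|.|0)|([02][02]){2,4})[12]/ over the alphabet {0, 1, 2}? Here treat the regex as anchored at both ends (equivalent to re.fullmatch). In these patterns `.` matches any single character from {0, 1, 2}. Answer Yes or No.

Yes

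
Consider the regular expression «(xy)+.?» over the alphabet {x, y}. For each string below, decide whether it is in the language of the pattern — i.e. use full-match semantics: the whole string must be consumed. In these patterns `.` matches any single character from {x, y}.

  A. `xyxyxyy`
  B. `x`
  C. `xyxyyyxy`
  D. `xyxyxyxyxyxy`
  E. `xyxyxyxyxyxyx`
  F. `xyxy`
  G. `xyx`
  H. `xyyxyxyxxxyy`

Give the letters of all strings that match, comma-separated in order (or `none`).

A, D, E, F, G

A → match
B → no match — must start with `xy`
C → no match
D → match
E → match
F → match
G → match
H → no match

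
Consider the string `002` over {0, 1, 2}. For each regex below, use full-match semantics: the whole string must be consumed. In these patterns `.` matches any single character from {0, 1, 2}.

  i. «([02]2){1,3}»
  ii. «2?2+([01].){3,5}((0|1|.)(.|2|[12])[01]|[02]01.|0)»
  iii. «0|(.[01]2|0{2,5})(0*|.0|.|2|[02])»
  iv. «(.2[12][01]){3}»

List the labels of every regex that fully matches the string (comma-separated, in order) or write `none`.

iii

i → no match
ii → no match
iii → match
iv → no match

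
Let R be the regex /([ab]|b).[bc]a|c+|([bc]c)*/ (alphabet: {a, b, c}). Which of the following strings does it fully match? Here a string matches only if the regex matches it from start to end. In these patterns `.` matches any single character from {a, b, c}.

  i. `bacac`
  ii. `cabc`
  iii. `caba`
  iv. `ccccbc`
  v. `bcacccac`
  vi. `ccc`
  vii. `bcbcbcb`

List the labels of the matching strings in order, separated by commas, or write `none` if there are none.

i → no match
ii → no match
iii → no match
iv → match
v → no match
vi → match
vii → no match

iv, vi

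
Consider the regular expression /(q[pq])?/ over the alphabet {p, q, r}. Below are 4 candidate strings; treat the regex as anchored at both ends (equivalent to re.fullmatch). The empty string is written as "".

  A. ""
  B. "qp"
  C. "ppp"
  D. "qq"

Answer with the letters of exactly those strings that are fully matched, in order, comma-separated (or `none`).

A, B, D

A. "" → match
B. "qp" → match
C. "ppp" → no match
D. "qq" → match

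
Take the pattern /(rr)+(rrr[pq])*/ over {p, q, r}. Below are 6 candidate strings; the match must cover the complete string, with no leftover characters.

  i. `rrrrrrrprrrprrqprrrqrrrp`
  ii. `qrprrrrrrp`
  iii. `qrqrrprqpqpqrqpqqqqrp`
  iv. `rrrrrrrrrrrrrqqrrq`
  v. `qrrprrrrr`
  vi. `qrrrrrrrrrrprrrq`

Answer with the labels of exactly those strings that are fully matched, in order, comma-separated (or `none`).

i → no match
ii → no match — must start with `rr`
iii → no match — must start with `rr`
iv → no match
v → no match — must start with `rr`
vi → no match — must start with `rr`

none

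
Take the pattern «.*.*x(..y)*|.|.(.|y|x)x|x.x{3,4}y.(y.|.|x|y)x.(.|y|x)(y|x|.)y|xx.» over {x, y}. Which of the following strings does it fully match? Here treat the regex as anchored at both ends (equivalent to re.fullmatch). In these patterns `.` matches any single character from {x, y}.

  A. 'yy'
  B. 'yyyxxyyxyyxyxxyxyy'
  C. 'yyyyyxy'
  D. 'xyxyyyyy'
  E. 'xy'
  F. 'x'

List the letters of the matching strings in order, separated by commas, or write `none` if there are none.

A → no match
B → no match
C → no match
D → no match
E → no match
F → match

F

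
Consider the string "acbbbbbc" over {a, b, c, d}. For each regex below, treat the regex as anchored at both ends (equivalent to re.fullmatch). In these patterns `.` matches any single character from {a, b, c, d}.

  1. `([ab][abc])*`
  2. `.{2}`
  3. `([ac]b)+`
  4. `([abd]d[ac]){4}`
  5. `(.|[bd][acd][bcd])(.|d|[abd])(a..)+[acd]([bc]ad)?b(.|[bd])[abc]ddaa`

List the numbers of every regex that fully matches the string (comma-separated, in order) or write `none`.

1

1 → match
2 → no match
3 → no match — must end with "b"
4 → no match
5 → no match — must end with "ddaa"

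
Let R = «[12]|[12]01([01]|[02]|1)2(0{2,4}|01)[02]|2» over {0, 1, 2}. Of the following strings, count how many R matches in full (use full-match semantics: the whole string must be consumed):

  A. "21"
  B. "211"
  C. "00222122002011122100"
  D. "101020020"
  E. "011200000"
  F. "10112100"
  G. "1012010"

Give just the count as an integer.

0

A → no match
B → no match
C → no match
D → no match
E → no match
F → no match
G → no match
Total matched: 0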